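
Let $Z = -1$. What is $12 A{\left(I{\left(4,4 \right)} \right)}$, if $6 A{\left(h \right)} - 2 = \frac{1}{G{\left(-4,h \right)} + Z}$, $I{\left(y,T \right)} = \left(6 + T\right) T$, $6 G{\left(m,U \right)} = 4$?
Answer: $-2$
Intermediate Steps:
$G{\left(m,U \right)} = \frac{2}{3}$ ($G{\left(m,U \right)} = \frac{1}{6} \cdot 4 = \frac{2}{3}$)
$I{\left(y,T \right)} = T \left(6 + T\right)$
$A{\left(h \right)} = - \frac{1}{6}$ ($A{\left(h \right)} = \frac{1}{3} + \frac{1}{6 \left(\frac{2}{3} - 1\right)} = \frac{1}{3} + \frac{1}{6 \left(- \frac{1}{3}\right)} = \frac{1}{3} + \frac{1}{6} \left(-3\right) = \frac{1}{3} - \frac{1}{2} = - \frac{1}{6}$)
$12 A{\left(I{\left(4,4 \right)} \right)} = 12 \left(- \frac{1}{6}\right) = -2$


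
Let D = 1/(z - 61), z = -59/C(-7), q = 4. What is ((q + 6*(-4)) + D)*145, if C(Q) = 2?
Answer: -525190/181 ≈ -2901.6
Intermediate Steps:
z = -59/2 ≈ -29.500
D = -2/181 (D = 1/(-59/2 - 61) = 1/(-181/2) = -2/181 ≈ -0.011050)
((q + 6*(-4)) + D)*145 = ((4 + 6*(-4)) - 2/181)*145 = ((4 - 24) - 2/181)*145 = (-20 - 2/181)*145 = -3622/181*145 = -525190/181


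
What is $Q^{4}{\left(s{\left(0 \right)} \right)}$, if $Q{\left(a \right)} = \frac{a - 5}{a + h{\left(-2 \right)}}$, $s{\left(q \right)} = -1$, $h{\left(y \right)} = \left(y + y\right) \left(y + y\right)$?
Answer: $\frac{16}{625} \approx 0.0256$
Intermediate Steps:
$h{\left(y \right)} = 4 y^{2}$ ($h{\left(y \right)} = 2 y 2 y = 4 y^{2}$)
$Q{\left(a \right)} = \frac{-5 + a}{16 + a}$ ($Q{\left(a \right)} = \frac{a - 5}{a + 4 \left(-2\right)^{2}} = \frac{-5 + a}{a + 4 \cdot 4} = \frac{-5 + a}{a + 16} = \frac{-5 + a}{16 + a}$)
$Q^{4}{\left(s{\left(0 \right)} \right)} = \left(\frac{-5 - 1}{16 - 1}\right)^{4} = \left(\frac{1}{15} \left(-6\right)\right)^{4} = \left(- \frac{2}{5}\right)^{4} = \frac{16}{625}$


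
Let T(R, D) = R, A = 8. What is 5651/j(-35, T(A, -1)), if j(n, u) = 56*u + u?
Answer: 5651/456 ≈ 12.393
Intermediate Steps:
j(n, u) = 57*u
5651/j(-35, T(A, -1)) = 5651/((57*8)) = 5651/456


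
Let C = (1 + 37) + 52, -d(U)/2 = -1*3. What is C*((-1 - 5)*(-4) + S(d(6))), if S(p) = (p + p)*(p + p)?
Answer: 15120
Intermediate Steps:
d(U) = 6 (d(U) = -(-2)*3 = -2*(-3) = 6)
C = 90 (C = 38 + 52 = 90)
S(p) = 4*p**2 (S(p) = (2*p)*(2*p) = 4*p**2)
C*((-1 - 5)*(-4) + S(d(6))) = 90*((-1 - 5)*(-4) + 4*6**2) = 90*(-6*(-4) + 4*36) = 90*(24 + 144) = 90*168 = 15120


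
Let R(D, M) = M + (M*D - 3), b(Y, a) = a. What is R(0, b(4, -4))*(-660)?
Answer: 4620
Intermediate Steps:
R(D, M) = -3 + M + D*M (R(D, M) = M + (D*M - 3) = M + (-3 + D*M) = -3 + M + D*M)
R(0, b(4, -4))*(-660) = (-3 - 4 + 0*(-4))*(-660) = (-3 - 4 + 0)*(-660) = -7*(-660) = 4620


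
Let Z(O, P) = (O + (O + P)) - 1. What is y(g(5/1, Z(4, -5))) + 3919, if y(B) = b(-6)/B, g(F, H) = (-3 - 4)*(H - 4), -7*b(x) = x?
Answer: 192034/49 ≈ 3919.1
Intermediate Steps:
b(x) = -x/7
Z(O, P) = -1 + P + 2*O (Z(O, P) = (P + 2*O) - 1 = -1 + P + 2*O)
g(F, H) = 28 - 7*H (g(F, H) = -7*(-4 + H) = 28 - 7*H)
y(B) = 6/(7*B) (y(B) = (-1/7*(-6))/B = 6/(7*B))
y(g(5/1, Z(4, -5))) + 3919 = 6/(7*(28 - 7*(-1 - 5 + 2*4))) + 3919 = 6/(7*(28 - 7*(-1 - 5 + 8))) + 3919 = 6/(7*(28 - 7*2)) + 3919 = 6/(7*(28 - 14)) + 3919 = (6/7)/14 + 3919 = (6/7)*(1/14) + 3919 = 3/49 + 3919 = 192034/49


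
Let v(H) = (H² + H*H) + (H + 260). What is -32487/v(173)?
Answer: -1547/2871 ≈ -0.53884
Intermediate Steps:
v(H) = 260 + H + 2*H² (v(H) = (H² + H²) + (260 + H) = 2*H² + (260 + H) = 260 + H + 2*H²)
-32487/v(173) = -32487/(260 + 173 + 2*173²) = -32487/(260 + 173 + 2*29929) = -32487/(260 + 173 + 59858) = -32487/60291 = -32487*1/60291 = -1547/2871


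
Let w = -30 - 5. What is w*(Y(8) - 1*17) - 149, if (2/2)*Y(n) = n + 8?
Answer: -114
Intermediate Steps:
Y(n) = 8 + n (Y(n) = n + 8 = 8 + n)
w = -35
w*(Y(8) - 1*17) - 149 = -35*((8 + 8) - 1*17) - 149 = -35*(16 - 17) - 149 = -35*(-1) - 149 = 35 - 149 = -114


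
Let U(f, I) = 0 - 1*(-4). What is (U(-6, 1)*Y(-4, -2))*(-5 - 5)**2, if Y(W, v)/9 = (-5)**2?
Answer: 90000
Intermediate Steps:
U(f, I) = 4 (U(f, I) = 0 + 4 = 4)
Y(W, v) = 225 (Y(W, v) = 9*(-5)**2 = 9*25 = 225)
(U(-6, 1)*Y(-4, -2))*(-5 - 5)**2 = (4*225)*(-5 - 5)**2 = 900*(-10)**2 = 900*100 = 90000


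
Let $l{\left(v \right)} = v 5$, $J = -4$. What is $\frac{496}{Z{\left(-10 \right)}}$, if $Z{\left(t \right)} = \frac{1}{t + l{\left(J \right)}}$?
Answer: $-14880$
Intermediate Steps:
$l{\left(v \right)} = 5 v$
$Z{\left(t \right)} = \frac{1}{-20 + t}$ ($Z{\left(t \right)} = \frac{1}{t + 5 \left(-4\right)} = \frac{1}{t - 20} = \frac{1}{-20 + t}$)
$\frac{496}{Z{\left(-10 \right)}} = \frac{496}{\frac{1}{-20 - 10}} = \frac{496}{\frac{1}{-30}} = \frac{496}{- \frac{1}{30}} = 496 \left(-30\right) = -14880$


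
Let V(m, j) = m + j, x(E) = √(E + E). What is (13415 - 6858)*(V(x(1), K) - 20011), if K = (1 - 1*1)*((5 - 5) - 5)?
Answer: -131212127 + 6557*√2 ≈ -1.3120e+8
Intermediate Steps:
x(E) = √2*√E (x(E) = √(2*E) = √2*√E)
K = 0 (K = (1 - 1)*(0 - 5) = 0*(-5) = 0)
V(m, j) = j + m
(13415 - 6858)*(V(x(1), K) - 20011) = (13415 - 6858)*((0 + √2*√1) - 20011) = 6557*((0 + √2*1) - 20011) = 6557*((0 + √2) - 20011) = 6557*(√2 - 20011) = 6557*(-20011 + √2) = -131212127 + 6557*√2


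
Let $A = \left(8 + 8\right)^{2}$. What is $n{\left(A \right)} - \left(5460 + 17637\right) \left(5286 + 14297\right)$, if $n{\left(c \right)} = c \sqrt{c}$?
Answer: $-452304455$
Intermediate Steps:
$A = 256$ ($A = 16^{2} = 256$)
$n{\left(c \right)} = c^{\frac{3}{2}}$
$n{\left(A \right)} - \left(5460 + 17637\right) \left(5286 + 14297\right) = 256^{\frac{3}{2}} - \left(5460 + 17637\right) \left(5286 + 14297\right) = 4096 - 23097 \cdot 19583 = 4096 - 452308551 = -452304455$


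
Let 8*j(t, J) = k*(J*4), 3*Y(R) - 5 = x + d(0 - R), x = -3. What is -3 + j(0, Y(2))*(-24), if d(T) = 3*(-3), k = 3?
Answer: 81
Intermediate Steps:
d(T) = -9
Y(R) = -7/3 (Y(R) = 5/3 + (-3 - 9)/3 = 5/3 + (⅓)*(-12) = 5/3 - 4 = -7/3)
j(t, J) = 3*J/2 (j(t, J) = (3*(J*4))/8 = (3*(4*J))/8 = (12*J)/8 = 3*J/2)
-3 + j(0, Y(2))*(-24) = -3 + ((3/2)*(-7/3))*(-24) = -3 - 7/2*(-24) = -3 + 84 = 81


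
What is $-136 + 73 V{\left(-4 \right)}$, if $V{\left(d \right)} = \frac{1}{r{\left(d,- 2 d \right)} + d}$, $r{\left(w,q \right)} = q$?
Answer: $- \frac{471}{4} \approx -117.75$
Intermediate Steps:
$V{\left(d \right)} = - \frac{1}{d}$ ($V{\left(d \right)} = \frac{1}{- 2 d + d} = \frac{1}{\left(-1\right) d} = - \frac{1}{d}$)
$-136 + 73 V{\left(-4 \right)} = -136 + 73 \left(- \frac{1}{-4}\right) = -136 + 73 \left(\left(-1\right) \left(- \frac{1}{4}\right)\right) = -136 + 73 \cdot \frac{1}{4} = -136 + \frac{73}{4} = - \frac{471}{4}$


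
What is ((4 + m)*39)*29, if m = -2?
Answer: 2262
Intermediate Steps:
((4 + m)*39)*29 = ((4 - 2)*39)*29 = (2*39)*29 = 78*29 = 2262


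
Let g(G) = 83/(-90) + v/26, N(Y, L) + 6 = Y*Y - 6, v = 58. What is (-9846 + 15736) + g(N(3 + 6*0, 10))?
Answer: 6892831/1170 ≈ 5891.3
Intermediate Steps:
N(Y, L) = -12 + Y² (N(Y, L) = -6 + (Y*Y - 6) = -6 + (Y² - 6) = -6 + (-6 + Y²) = -12 + Y²)
g(G) = 1531/1170 (g(G) = 83/(-90) + 58/26 = 83*(-1/90) + 58*(1/26) = -83/90 + 29/13 = 1531/1170)
(-9846 + 15736) + g(N(3 + 6*0, 10)) = (-9846 + 15736) + 1531/1170 = 5890 + 1531/1170 = 6892831/1170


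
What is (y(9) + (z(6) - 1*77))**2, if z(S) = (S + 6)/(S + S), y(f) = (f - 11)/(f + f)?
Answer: 469225/81 ≈ 5792.9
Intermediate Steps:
y(f) = (-11 + f)/(2*f) (y(f) = (-11 + f)/((2*f)) = (-11 + f)*(1/(2*f)) = (-11 + f)/(2*f))
z(S) = (6 + S)/(2*S) (z(S) = (6 + S)/((2*S)) = (6 + S)*(1/(2*S)) = (6 + S)/(2*S))
(y(9) + (z(6) - 1*77))**2 = ((1/2)*(-11 + 9)/9 + ((1/2)*(6 + 6)/6 - 1*77))**2 = ((1/2)*(1/9)*(-2) + ((1/2)*(1/6)*12 - 77))**2 = (-1/9 + (1 - 77))**2 = (-1/9 - 76)**2 = (-685/9)**2 = 469225/81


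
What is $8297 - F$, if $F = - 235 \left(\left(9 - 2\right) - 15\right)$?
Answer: $6417$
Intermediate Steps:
$F = 1880$ ($F = - 235 \left(7 - 15\right) = \left(-235\right) \left(-8\right) = 1880$)
$8297 - F = 8297 - 1880 = 6417$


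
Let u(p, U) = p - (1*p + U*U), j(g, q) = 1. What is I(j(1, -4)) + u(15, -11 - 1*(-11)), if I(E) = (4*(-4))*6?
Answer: -96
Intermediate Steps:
I(E) = -96 (I(E) = -16*6 = -96)
u(p, U) = -U² (u(p, U) = p - (p + U²) = p + (-p - U²) = -U²)
I(j(1, -4)) + u(15, -11 - 1*(-11)) = -96 - (-11 - 1*(-11))² = -96 - (-11 + 11)² = -96 - 1*0² = -96 - 1*0 = -96 + 0 = -96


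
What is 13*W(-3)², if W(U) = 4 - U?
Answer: 637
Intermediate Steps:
13*W(-3)² = 13*(4 - 1*(-3))² = 13*(4 + 3)² = 13*7² = 13*49 = 637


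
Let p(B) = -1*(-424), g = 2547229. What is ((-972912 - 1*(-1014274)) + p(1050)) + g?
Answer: 2589015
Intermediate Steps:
p(B) = 424
((-972912 - 1*(-1014274)) + p(1050)) + g = ((-972912 - 1*(-1014274)) + 424) + 2547229 = ((-972912 + 1014274) + 424) + 2547229 = (41362 + 424) + 2547229 = 41786 + 2547229 = 2589015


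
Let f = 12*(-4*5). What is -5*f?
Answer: 1200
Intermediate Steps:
f = -240 (f = 12*(-20) = -240)
-5*f = -5*(-240) = 1200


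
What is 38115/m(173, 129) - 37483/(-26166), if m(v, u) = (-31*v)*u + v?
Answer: 6231987448/4524454641 ≈ 1.3774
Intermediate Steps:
m(v, u) = v - 31*u*v (m(v, u) = -31*u*v + v = v - 31*u*v)
38115/m(173, 129) - 37483/(-26166) = 38115/((173*(1 - 31*129))) - 37483/(-26166) = 38115/((173*(1 - 3999))) - 37483*(-1/26166) = 38115/((173*(-3998))) + 37483/26166 = 38115/(-691654) + 37483/26166 = 38115*(-1/691654) + 37483/26166 = -38115/691654 + 37483/26166 = 6231987448/4524454641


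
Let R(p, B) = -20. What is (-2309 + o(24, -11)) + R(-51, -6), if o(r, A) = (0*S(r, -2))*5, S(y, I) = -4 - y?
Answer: -2329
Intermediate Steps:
o(r, A) = 0 (o(r, A) = (0*(-4 - r))*5 = 0*5 = 0)
(-2309 + o(24, -11)) + R(-51, -6) = (-2309 + 0) - 20 = -2309 - 20 = -2329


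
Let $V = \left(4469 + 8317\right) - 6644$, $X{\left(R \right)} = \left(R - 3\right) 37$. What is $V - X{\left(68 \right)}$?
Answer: $3737$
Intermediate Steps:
$X{\left(R \right)} = -111 + 37 R$ ($X{\left(R \right)} = \left(-3 + R\right) 37 = -111 + 37 R$)
$V = 6142$ ($V = 12786 - 6644 = 6142$)
$V - X{\left(68 \right)} = 6142 - \left(-111 + 37 \cdot 68\right) = 6142 - \left(-111 + 2516\right) = 6142 - 2405 = 3737$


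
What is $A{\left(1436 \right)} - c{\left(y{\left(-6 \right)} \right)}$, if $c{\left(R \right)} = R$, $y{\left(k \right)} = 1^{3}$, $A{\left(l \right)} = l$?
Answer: $1435$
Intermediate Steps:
$y{\left(k \right)} = 1$
$A{\left(1436 \right)} - c{\left(y{\left(-6 \right)} \right)} = 1436 - 1 = 1435$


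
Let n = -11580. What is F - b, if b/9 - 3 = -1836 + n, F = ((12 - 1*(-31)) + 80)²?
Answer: 135846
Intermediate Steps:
F = 15129 (F = ((12 + 31) + 80)² = (43 + 80)² = 123² = 15129)
b = -120717 (b = 27 + 9*(-1836 - 11580) = 27 + 9*(-13416) = 27 - 120744 = -120717)
F - b = 15129 - 1*(-120717) = 15129 + 120717 = 135846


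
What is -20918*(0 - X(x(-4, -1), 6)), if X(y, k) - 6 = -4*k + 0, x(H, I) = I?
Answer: -376524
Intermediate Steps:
X(y, k) = 6 - 4*k (X(y, k) = 6 + (-4*k + 0) = 6 - 4*k)
-20918*(0 - X(x(-4, -1), 6)) = -20918*(0 - (6 - 4*6)) = -20918*(0 - (6 - 24)) = -20918*(0 - 1*(-18)) = -20918*(0 + 18) = -20918*18 = -376524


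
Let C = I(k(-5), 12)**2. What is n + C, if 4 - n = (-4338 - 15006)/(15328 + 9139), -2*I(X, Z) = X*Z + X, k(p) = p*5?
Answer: 2584795723/97868 ≈ 26411.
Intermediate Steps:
k(p) = 5*p
I(X, Z) = -X/2 - X*Z/2 (I(X, Z) = -(X*Z + X)/2 = -(X + X*Z)/2 = -X/2 - X*Z/2)
n = 117212/24467 (n = 4 - (-4338 - 15006)/(15328 + 9139) = 4 - (-19344)/24467 = 4 - 1*(-19344/24467) = 4 + 19344/24467 = 117212/24467 ≈ 4.7906)
C = 105625/4 (C = (-5*(-5)*(1 + 12)/2)**2 = (-1/2*(-25)*13)**2 = (325/2)**2 = 105625/4 ≈ 26406.)
n + C = 117212/24467 + 105625/4 = 2584795723/97868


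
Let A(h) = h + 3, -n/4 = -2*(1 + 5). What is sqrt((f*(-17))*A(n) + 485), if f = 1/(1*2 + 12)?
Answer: sqrt(82922)/14 ≈ 20.569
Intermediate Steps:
f = 1/14 (f = 1/(2 + 12) = 1/14 ≈ 0.071429)
n = 48 (n = -(-8)*(1 + 5) = -(-8)*6 = -4*(-12) = 48)
A(h) = 3 + h
sqrt((f*(-17))*A(n) + 485) = sqrt(((1/14)*(-17))*(3 + 48) + 485) = sqrt(-17/14*51 + 485) = sqrt(-867/14 + 485) = sqrt(5923/14) = sqrt(82922)/14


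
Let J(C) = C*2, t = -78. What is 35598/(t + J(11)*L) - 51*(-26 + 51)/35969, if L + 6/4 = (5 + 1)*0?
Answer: -426855329/1330853 ≈ -320.74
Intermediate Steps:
J(C) = 2*C
L = -3/2 (L = -3/2 + (5 + 1)*0 = -3/2 + 6*0 = -3/2 + 0 = -3/2 ≈ -1.5000)
35598/(t + J(11)*L) - 51*(-26 + 51)/35969 = 35598/(-78 + (2*11)*(-3/2)) - 51*(-26 + 51)/35969 = 35598/(-78 + 22*(-3/2)) - 51*25*(1/35969) = 35598/(-78 - 33) - 1275*1/35969 = 35598/(-111) - 1275/35969 = 35598*(-1/111) - 1275/35969 = -11866/37 - 1275/35969 = -426855329/1330853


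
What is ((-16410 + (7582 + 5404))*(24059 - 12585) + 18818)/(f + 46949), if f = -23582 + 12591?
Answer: -6544693/5993 ≈ -1092.1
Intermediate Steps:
f = -10991
((-16410 + (7582 + 5404))*(24059 - 12585) + 18818)/(f + 46949) = ((-16410 + (7582 + 5404))*(24059 - 12585) + 18818)/(-10991 + 46949) = ((-16410 + 12986)*11474 + 18818)/35958 = (-3424*11474 + 18818)*(1/35958) = (-39286976 + 18818)*(1/35958) = -39268158*1/35958 = -6544693/5993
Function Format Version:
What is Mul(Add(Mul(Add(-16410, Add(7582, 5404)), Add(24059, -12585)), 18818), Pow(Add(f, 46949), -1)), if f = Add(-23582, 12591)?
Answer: Rational(-6544693, 5993) ≈ -1092.1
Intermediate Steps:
f = -10991
Mul(Add(Mul(Add(-16410, Add(7582, 5404)), Add(24059, -12585)), 18818), Pow(Add(f, 46949), -1)) = Mul(Add(Mul(Add(-16410, Add(7582, 5404)), Add(24059, -12585)), 18818), Pow(Add(-10991, 46949), -1)) = Mul(Add(Mul(Add(-16410, 12986), 11474), 18818), Pow(35958, -1)) = Mul(Add(Mul(-3424, 11474), 18818), Rational(1, 35958)) = Mul(Add(-39286976, 18818), Rational(1, 35958)) = Mul(-39268158, Rational(1, 35958)) = Rational(-6544693, 5993)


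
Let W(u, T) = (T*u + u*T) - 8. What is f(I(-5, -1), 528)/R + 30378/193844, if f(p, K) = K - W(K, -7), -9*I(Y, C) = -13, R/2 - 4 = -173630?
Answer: 1126503253/8414089586 ≈ 0.13388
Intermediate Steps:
R = -347252 (R = 8 + 2*(-173630) = 8 - 347260 = -347252)
W(u, T) = -8 + 2*T*u (W(u, T) = (T*u + T*u) - 8 = 2*T*u - 8 = -8 + 2*T*u)
I(Y, C) = 13/9 (I(Y, C) = -1/9*(-13) = 13/9)
f(p, K) = 8 + 15*K (f(p, K) = K - (-8 + 2*(-7)*K) = K - (-8 - 14*K) = K + (8 + 14*K) = 8 + 15*K)
f(I(-5, -1), 528)/R + 30378/193844 = (8 + 15*528)/(-347252) + 30378/193844 = (8 + 7920)*(-1/347252) + 30378*(1/193844) = 7928*(-1/347252) + 15189/96922 = -1982/86813 + 15189/96922 = 1126503253/8414089586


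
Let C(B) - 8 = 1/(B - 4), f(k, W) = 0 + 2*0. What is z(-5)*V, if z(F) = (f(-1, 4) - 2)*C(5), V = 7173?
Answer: -129114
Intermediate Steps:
f(k, W) = 0 (f(k, W) = 0 + 0 = 0)
C(B) = 8 + 1/(-4 + B) (C(B) = 8 + 1/(B - 4) = 8 + 1/(-4 + B))
z(F) = -18 (z(F) = (0 - 2)*((-31 + 8*5)/(-4 + 5)) = -2*(-31 + 40)/1 = -2*9 = -18)
z(-5)*V = -18*7173 = -129114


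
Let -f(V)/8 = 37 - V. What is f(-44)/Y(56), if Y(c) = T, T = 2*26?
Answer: -162/13 ≈ -12.462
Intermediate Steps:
T = 52
Y(c) = 52
f(V) = -296 + 8*V (f(V) = -8*(37 - V) = -296 + 8*V)
f(-44)/Y(56) = (-296 + 8*(-44))/52 = (-296 - 352)*(1/52) = -648*1/52 = -162/13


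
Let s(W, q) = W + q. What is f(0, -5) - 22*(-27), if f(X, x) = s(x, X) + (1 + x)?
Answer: 585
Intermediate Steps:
f(X, x) = 1 + X + 2*x (f(X, x) = (x + X) + (1 + x) = (X + x) + (1 + x) = 1 + X + 2*x)
f(0, -5) - 22*(-27) = (1 + 0 + 2*(-5)) - 22*(-27) = (1 + 0 - 10) + 594 = -9 + 594 = 585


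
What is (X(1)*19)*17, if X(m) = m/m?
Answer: 323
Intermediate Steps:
X(m) = 1
(X(1)*19)*17 = (1*19)*17 = 19*17 = 323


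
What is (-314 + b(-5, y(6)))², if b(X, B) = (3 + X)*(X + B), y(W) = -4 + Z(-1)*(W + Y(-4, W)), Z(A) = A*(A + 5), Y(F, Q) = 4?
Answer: 46656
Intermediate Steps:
Z(A) = A*(5 + A)
y(W) = -20 - 4*W (y(W) = -4 + (-(5 - 1))*(W + 4) = -4 + (-1*4)*(4 + W) = -4 - 4*(4 + W) = -4 + (-16 - 4*W) = -20 - 4*W)
b(X, B) = (3 + X)*(B + X)
(-314 + b(-5, y(6)))² = (-314 + ((-5)² + 3*(-20 - 4*6) + 3*(-5) + (-20 - 4*6)*(-5)))² = (-314 + (25 + 3*(-20 - 24) - 15 + (-20 - 24)*(-5)))² = (-314 + (25 + 3*(-44) - 15 - 44*(-5)))² = (-314 + (25 - 132 - 15 + 220))² = (-314 + 98)² = (-216)² = 46656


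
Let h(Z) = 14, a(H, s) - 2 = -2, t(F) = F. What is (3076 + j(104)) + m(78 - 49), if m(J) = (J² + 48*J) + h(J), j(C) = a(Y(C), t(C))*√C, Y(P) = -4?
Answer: 5323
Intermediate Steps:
a(H, s) = 0 (a(H, s) = 2 - 2 = 0)
j(C) = 0 (j(C) = 0*√C = 0)
m(J) = 14 + J² + 48*J (m(J) = (J² + 48*J) + 14 = 14 + J² + 48*J)
(3076 + j(104)) + m(78 - 49) = (3076 + 0) + (14 + (78 - 49)² + 48*(78 - 49)) = 3076 + (14 + 29² + 48*29) = 3076 + (14 + 841 + 1392) = 3076 + 2247 = 5323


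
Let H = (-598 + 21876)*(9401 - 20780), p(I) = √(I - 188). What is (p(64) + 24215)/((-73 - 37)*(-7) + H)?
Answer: -24215/242121592 - I*√31/121060796 ≈ -0.00010001 - 4.5991e-8*I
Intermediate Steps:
p(I) = √(-188 + I)
H = -242122362 (H = 21278*(-11379) = -242122362)
(p(64) + 24215)/((-73 - 37)*(-7) + H) = (√(-188 + 64) + 24215)/((-73 - 37)*(-7) - 242122362) = (√(-124) + 24215)/(-110*(-7) - 242122362) = (2*I*√31 + 24215)/(770 - 242122362) = (24215 + 2*I*√31)/(-242121592) = (24215 + 2*I*√31)*(-1/242121592) = -24215/242121592 - I*√31/121060796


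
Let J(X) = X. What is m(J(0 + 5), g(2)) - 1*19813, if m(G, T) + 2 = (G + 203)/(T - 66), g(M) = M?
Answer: -79273/4 ≈ -19818.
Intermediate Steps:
m(G, T) = -2 + (203 + G)/(-66 + T) (m(G, T) = -2 + (G + 203)/(T - 66) = -2 + (203 + G)/(-66 + T))
m(J(0 + 5), g(2)) - 1*19813 = (335 + (0 + 5) - 2*2)/(-66 + 2) - 1*19813 = (335 + 5 - 4)/(-64) - 19813 = -1/64*336 - 19813 = -21/4 - 19813 = -79273/4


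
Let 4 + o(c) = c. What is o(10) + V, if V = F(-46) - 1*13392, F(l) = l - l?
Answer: -13386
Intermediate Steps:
o(c) = -4 + c
F(l) = 0
V = -13392 (V = 0 - 1*13392 = 0 - 13392 = -13392)
o(10) + V = (-4 + 10) - 13392 = 6 - 13392 = -13386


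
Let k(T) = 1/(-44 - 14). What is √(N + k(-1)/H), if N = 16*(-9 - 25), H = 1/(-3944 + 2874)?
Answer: I*√441989/29 ≈ 22.925*I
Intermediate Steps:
k(T) = -1/58 (k(T) = 1/(-58) = -1/58)
H = -1/1070 (H = 1/(-1070) = -1/1070 ≈ -0.00093458)
N = -544 (N = 16*(-34) = -544)
√(N + k(-1)/H) = √(-544 - 1/(58*(-1/1070))) = √(-544 - 1/58*(-1070)) = √(-544 + 535/29) = √(-15241/29) = I*√441989/29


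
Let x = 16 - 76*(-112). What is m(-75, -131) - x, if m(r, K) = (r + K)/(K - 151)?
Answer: -1202345/141 ≈ -8527.3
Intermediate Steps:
m(r, K) = (K + r)/(-151 + K)
x = 8528 (x = 16 + 8512 = 8528)
m(-75, -131) - x = (-131 - 75)/(-151 - 131) - 1*8528 = -206/(-282) - 8528 = -1/282*(-206) - 8528 = 103/141 - 8528 = -1202345/141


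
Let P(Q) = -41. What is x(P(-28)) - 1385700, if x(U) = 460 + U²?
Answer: -1383559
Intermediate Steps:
x(P(-28)) - 1385700 = (460 + (-41)²) - 1385700 = (460 + 1681) - 1385700 = 2141 - 1385700 = -1383559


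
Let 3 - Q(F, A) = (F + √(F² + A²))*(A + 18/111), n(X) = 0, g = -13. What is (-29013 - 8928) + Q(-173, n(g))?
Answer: -37938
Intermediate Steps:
Q(F, A) = 3 - (6/37 + A)*(F + √(A² + F²)) (Q(F, A) = 3 - (F + √(F² + A²))*(A + 18/111) = 3 - (F + √(A² + F²))*(A + 18*(1/111)) = 3 - (F + √(A² + F²))*(A + 6/37) = 3 - (F + √(A² + F²))*(6/37 + A) = 3 - (6/37 + A)*(F + √(A² + F²)))
(-29013 - 8928) + Q(-173, n(g)) = (-29013 - 8928) + (3 - 6/37*(-173) - 6*√(0² + (-173)²)/37 - 1*0*(-173) - 1*0*√(0² + (-173)²)) = -37941 + (3 + 1038/37 - 6*√(0 + 29929)/37 + 0 - 1*0*√(0 + 29929)) = -37941 + (3 + 1038/37 - 6*√29929/37 + 0 - 1*0*√29929) = -37941 + (3 + 1038/37 - 6/37*173 + 0 - 1*0*173) = -37941 + (3 + 1038/37 - 1038/37 + 0 + 0) = -37941 + 3 = -37938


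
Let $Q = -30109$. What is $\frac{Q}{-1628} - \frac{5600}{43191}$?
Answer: $\frac{1291321019}{70314948} \approx 18.365$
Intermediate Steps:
$\frac{Q}{-1628} - \frac{5600}{43191} = - \frac{30109}{-1628} - \frac{5600}{43191} = \left(-30109\right) \left(- \frac{1}{1628}\right) - \frac{5600}{43191} = \frac{30109}{1628} - \frac{5600}{43191} = \frac{1291321019}{70314948}$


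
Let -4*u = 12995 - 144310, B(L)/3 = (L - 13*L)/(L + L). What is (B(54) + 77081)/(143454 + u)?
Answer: 44036/100733 ≈ 0.43716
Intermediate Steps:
B(L) = -18 (B(L) = 3*((L - 13*L)/(L + L)) = 3*((-12*L)/((2*L))) = 3*((-12*L)*(1/(2*L))) = 3*(-6) = -18)
u = 131315/4 (u = -(12995 - 144310)/4 = -¼*(-131315) = 131315/4 ≈ 32829.)
(B(54) + 77081)/(143454 + u) = (-18 + 77081)/(143454 + 131315/4) = 77063/(705131/4) = 77063*(4/705131) = 44036/100733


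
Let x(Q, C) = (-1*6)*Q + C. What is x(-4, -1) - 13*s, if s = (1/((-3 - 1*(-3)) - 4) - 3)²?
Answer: -1829/16 ≈ -114.31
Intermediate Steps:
x(Q, C) = C - 6*Q (x(Q, C) = -6*Q + C = C - 6*Q)
s = 169/16 (s = (1/((-3 + 3) - 4) - 3)² = (1/(0 - 4) - 3)² = (1/(-4) - 3)² = (-¼ - 3)² = (-13/4)² = 169/16 ≈ 10.563)
x(-4, -1) - 13*s = (-1 - 6*(-4)) - 13*169/16 = (-1 + 24) - 2197/16 = 23 - 2197/16 = -1829/16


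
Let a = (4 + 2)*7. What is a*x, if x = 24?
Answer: 1008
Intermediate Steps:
a = 42 (a = 6*7 = 42)
a*x = 42*24 = 1008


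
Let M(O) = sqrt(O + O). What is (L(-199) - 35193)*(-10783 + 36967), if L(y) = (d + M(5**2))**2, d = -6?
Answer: -919241688 - 1571040*sqrt(2) ≈ -9.2146e+8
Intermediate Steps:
M(O) = sqrt(2)*sqrt(O) (M(O) = sqrt(2*O) = sqrt(2)*sqrt(O))
L(y) = (-6 + 5*sqrt(2))**2 (L(y) = (-6 + sqrt(2)*sqrt(5**2))**2 = (-6 + sqrt(2)*sqrt(25))**2 = (-6 + sqrt(2)*5)**2 = (-6 + 5*sqrt(2))**2)
(L(-199) - 35193)*(-10783 + 36967) = ((86 - 60*sqrt(2)) - 35193)*(-10783 + 36967) = (-35107 - 60*sqrt(2))*26184 = -919241688 - 1571040*sqrt(2)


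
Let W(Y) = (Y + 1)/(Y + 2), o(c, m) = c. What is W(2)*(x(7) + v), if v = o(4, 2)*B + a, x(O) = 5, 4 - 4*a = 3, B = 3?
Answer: 207/16 ≈ 12.938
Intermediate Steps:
a = ¼ (a = 1 - ¼*3 = 1 - ¾ = ¼ ≈ 0.25000)
W(Y) = (1 + Y)/(2 + Y)
v = 49/4 (v = 4*3 + ¼ = 12 + ¼ = 49/4 ≈ 12.250)
W(2)*(x(7) + v) = ((1 + 2)/(2 + 2))*(5 + 49/4) = (3/4)*(69/4) = ((¼)*3)*(69/4) = (¾)*(69/4) = 207/16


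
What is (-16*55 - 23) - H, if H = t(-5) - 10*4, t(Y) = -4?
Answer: -859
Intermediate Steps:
H = -44 (H = -4 - 10*4 = -4 - 40 = -44)
(-16*55 - 23) - H = (-16*55 - 23) - 1*(-44) = (-880 - 23) + 44 = -903 + 44 = -859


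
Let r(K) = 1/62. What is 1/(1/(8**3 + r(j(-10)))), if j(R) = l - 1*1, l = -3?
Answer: 31745/62 ≈ 512.02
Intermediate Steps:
j(R) = -4 (j(R) = -3 - 1*1 = -3 - 1 = -4)
r(K) = 1/62
1/(1/(8**3 + r(j(-10)))) = 1/(1/(8**3 + 1/62)) = 1/(1/(512 + 1/62)) = 1/(1/(31745/62)) = 1/(62/31745) = 31745/62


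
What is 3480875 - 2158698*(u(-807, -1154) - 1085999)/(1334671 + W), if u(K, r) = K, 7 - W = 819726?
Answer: 1034642370397/128738 ≈ 8.0368e+6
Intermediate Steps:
W = -819719 (W = 7 - 1*819726 = 7 - 819726 = -819719)
3480875 - 2158698*(u(-807, -1154) - 1085999)/(1334671 + W) = 3480875 - 2158698*(-807 - 1085999)/(1334671 - 819719) = 3480875 - 2158698/(514952/(-1086806)) = 3480875 - 2158698/(514952*(-1/1086806)) = 3480875 - 2158698/(-257476/543403) = 3480875 - 2158698*(-543403/257476) = 3480875 + 586521484647/128738 = 1034642370397/128738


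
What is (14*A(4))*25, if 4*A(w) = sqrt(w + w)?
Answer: 175*sqrt(2) ≈ 247.49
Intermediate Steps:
A(w) = sqrt(2)*sqrt(w)/4 (A(w) = sqrt(w + w)/4 = sqrt(2*w)/4 = (sqrt(2)*sqrt(w))/4 = sqrt(2)*sqrt(w)/4)
(14*A(4))*25 = (14*(sqrt(2)*sqrt(4)/4))*25 = (14*((1/4)*sqrt(2)*2))*25 = (14*(sqrt(2)/2))*25 = (7*sqrt(2))*25 = 175*sqrt(2)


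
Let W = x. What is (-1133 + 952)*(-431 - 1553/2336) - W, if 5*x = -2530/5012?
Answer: 228691326121/2927008 ≈ 78131.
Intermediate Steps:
x = -253/2506 (x = (-2530/5012)/5 = (-2530*1/5012)/5 = (⅕)*(-1265/2506) = -253/2506 ≈ -0.10096)
W = -253/2506 ≈ -0.10096
(-1133 + 952)*(-431 - 1553/2336) - W = (-1133 + 952)*(-431 - 1553/2336) - 1*(-253/2506) = -181*(-431 - 1553*1/2336) + 253/2506 = -181*(-431 - 1553/2336) + 253/2506 = -181*(-1008369/2336) + 253/2506 = 182514789/2336 + 253/2506 = 228691326121/2927008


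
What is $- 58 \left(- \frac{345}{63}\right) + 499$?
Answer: $\frac{17149}{21} \approx 816.62$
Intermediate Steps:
$- 58 \left(- \frac{345}{63}\right) + 499 = - 58 \left(\left(-345\right) \frac{1}{63}\right) + 499 = \left(-58\right) \left(- \frac{115}{21}\right) + 499 = \frac{6670}{21} + 499 = \frac{17149}{21}$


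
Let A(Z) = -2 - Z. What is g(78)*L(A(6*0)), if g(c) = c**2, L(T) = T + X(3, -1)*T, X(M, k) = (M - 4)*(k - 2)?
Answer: -48672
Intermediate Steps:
X(M, k) = (-4 + M)*(-2 + k)
L(T) = 4*T (L(T) = T + (8 - 4*(-1) - 2*3 + 3*(-1))*T = T + (8 + 4 - 6 - 3)*T = T + 3*T = 4*T)
g(78)*L(A(6*0)) = 78**2*(4*(-2 - 6*0)) = 6084*(4*(-2 - 1*0)) = 6084*(4*(-2 + 0)) = 6084*(4*(-2)) = 6084*(-8) = -48672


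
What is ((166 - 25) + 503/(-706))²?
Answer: 9809515849/498436 ≈ 19681.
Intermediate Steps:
((166 - 25) + 503/(-706))² = (141 + 503*(-1/706))² = (141 - 503/706)² = (99043/706)² = 9809515849/498436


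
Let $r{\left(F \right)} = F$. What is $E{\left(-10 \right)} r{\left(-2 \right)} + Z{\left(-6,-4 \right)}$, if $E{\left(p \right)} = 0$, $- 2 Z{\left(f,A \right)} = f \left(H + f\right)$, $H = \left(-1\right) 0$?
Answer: $-18$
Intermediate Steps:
$H = 0$
$Z{\left(f,A \right)} = - \frac{f^{2}}{2}$ ($Z{\left(f,A \right)} = - \frac{f \left(0 + f\right)}{2} = - \frac{f f}{2} = - \frac{f^{2}}{2}$)
$E{\left(-10 \right)} r{\left(-2 \right)} + Z{\left(-6,-4 \right)} = 0 \left(-2\right) - \frac{\left(-6\right)^{2}}{2} = 0 - 18 = -18$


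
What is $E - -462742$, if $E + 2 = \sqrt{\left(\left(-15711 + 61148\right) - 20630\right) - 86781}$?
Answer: $462740 + 3 i \sqrt{6886} \approx 4.6274 \cdot 10^{5} + 248.95 i$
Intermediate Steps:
$E = -2 + 3 i \sqrt{6886}$ ($E = -2 + \sqrt{\left(\left(-15711 + 61148\right) - 20630\right) - 86781} = -2 + \sqrt{\left(45437 - 20630\right) + \left(-112416 + 25635\right)} = -2 + \sqrt{24807 - 86781} = -2 + \sqrt{-61974} = -2 + 3 i \sqrt{6886} \approx -2.0 + 248.95 i$)
$E - -462742 = \left(-2 + 3 i \sqrt{6886}\right) - -462742 = \left(-2 + 3 i \sqrt{6886}\right) + 462742 = 462740 + 3 i \sqrt{6886}$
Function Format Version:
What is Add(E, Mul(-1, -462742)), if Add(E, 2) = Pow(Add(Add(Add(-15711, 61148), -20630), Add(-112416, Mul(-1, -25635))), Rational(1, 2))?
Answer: Add(462740, Mul(3, I, Pow(6886, Rational(1, 2)))) ≈ Add(4.6274e+5, Mul(248.95, I))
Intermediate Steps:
E = Add(-2, Mul(3, I, Pow(6886, Rational(1, 2)))) (E = Add(-2, Pow(Add(Add(Add(-15711, 61148), -20630), Add(-112416, Mul(-1, -25635))), Rational(1, 2))) = Add(-2, Pow(Add(Add(45437, -20630), Add(-112416, 25635)), Rational(1, 2))) = Add(-2, Pow(Add(24807, -86781), Rational(1, 2))) = Add(-2, Pow(-61974, Rational(1, 2))) = Add(-2, Mul(3, I, Pow(6886, Rational(1, 2)))) ≈ Add(-2.0000, Mul(248.95, I)))
Add(E, Mul(-1, -462742)) = Add(Add(-2, Mul(3, I, Pow(6886, Rational(1, 2)))), Mul(-1, -462742)) = Add(Add(-2, Mul(3, I, Pow(6886, Rational(1, 2)))), 462742) = Add(462740, Mul(3, I, Pow(6886, Rational(1, 2))))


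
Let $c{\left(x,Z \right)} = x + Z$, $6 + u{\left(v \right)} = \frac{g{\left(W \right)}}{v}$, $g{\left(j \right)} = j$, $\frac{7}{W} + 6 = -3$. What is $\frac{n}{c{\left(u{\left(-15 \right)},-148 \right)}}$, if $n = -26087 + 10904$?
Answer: $\frac{292815}{2969} \approx 98.624$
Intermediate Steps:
$W = - \frac{7}{9}$ ($W = \frac{7}{-6 - 3} = \frac{7}{-9} = 7 \left(- \frac{1}{9}\right) = - \frac{7}{9} \approx -0.77778$)
$u{\left(v \right)} = -6 - \frac{7}{9 v}$
$c{\left(x,Z \right)} = Z + x$
$n = -15183$
$\frac{n}{c{\left(u{\left(-15 \right)},-148 \right)}} = - \frac{15183}{-148 - \left(6 + \frac{7}{9 \left(-15\right)}\right)} = - \frac{15183}{-148 - \frac{803}{135}} = - \frac{15183}{- \frac{20783}{135}} = \left(-15183\right) \left(- \frac{135}{20783}\right) = \frac{292815}{2969}$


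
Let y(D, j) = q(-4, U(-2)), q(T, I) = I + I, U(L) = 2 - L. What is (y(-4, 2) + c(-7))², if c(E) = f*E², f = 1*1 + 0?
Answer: 3249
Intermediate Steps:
f = 1 (f = 1 + 0 = 1)
q(T, I) = 2*I
y(D, j) = 8 (y(D, j) = 2*(2 - 1*(-2)) = 2*(2 + 2) = 2*4 = 8)
c(E) = E² (c(E) = 1*E² = E²)
(y(-4, 2) + c(-7))² = (8 + (-7)²)² = (8 + 49)² = 57² = 3249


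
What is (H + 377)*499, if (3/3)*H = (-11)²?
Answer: 248502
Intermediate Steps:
H = 121 (H = (-11)² = 121)
(H + 377)*499 = (121 + 377)*499 = 498*499 = 248502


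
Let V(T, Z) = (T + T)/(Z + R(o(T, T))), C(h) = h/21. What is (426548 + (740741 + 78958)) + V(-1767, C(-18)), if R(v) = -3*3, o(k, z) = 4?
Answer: 28671927/23 ≈ 1.2466e+6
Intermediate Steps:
C(h) = h/21 (C(h) = h*(1/21) = h/21)
R(v) = -9
V(T, Z) = 2*T/(-9 + Z) (V(T, Z) = (T + T)/(Z - 9) = (2*T)/(-9 + Z) = 2*T/(-9 + Z))
(426548 + (740741 + 78958)) + V(-1767, C(-18)) = (426548 + (740741 + 78958)) + 2*(-1767)/(-9 + (1/21)*(-18)) = (426548 + 819699) + 2*(-1767)/(-9 - 6/7) = 1246247 + 2*(-1767)/(-69/7) = 1246247 + 2*(-1767)*(-7/69) = 1246247 + 8246/23 = 28671927/23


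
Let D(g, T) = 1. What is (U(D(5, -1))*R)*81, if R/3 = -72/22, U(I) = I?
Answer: -8748/11 ≈ -795.27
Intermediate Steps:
R = -108/11 (R = 3*(-72/22) = 3*(-72*1/22) = 3*(-36/11) = -108/11 ≈ -9.8182)
(U(D(5, -1))*R)*81 = (1*(-108/11))*81 = -108/11*81 = -8748/11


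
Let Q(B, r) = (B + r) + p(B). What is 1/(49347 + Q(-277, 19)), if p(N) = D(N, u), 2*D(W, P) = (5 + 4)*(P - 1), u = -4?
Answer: 2/98133 ≈ 2.0381e-5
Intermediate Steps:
D(W, P) = -9/2 + 9*P/2 (D(W, P) = ((5 + 4)*(P - 1))/2 = (9*(-1 + P))/2 = (-9 + 9*P)/2 = -9/2 + 9*P/2)
p(N) = -45/2 (p(N) = -9/2 + (9/2)*(-4) = -9/2 - 18 = -45/2)
Q(B, r) = -45/2 + B + r (Q(B, r) = (B + r) - 45/2 = -45/2 + B + r)
1/(49347 + Q(-277, 19)) = 1/(49347 + (-45/2 - 277 + 19)) = 1/(49347 - 561/2) = 1/(98133/2) = 2/98133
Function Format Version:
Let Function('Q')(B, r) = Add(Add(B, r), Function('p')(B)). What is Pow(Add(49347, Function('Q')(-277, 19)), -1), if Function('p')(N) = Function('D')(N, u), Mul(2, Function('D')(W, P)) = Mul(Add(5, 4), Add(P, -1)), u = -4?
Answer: Rational(2, 98133) ≈ 2.0381e-5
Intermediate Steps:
Function('D')(W, P) = Add(Rational(-9, 2), Mul(Rational(9, 2), P)) (Function('D')(W, P) = Mul(Rational(1, 2), Mul(Add(5, 4), Add(P, -1))) = Mul(Rational(1, 2), Mul(9, Add(-1, P))) = Mul(Rational(1, 2), Add(-9, Mul(9, P))) = Add(Rational(-9, 2), Mul(Rational(9, 2), P)))
Function('p')(N) = Rational(-45, 2) (Function('p')(N) = Add(Rational(-9, 2), Mul(Rational(9, 2), -4)) = Add(Rational(-9, 2), -18) = Rational(-45, 2))
Function('Q')(B, r) = Add(Rational(-45, 2), B, r) (Function('Q')(B, r) = Add(Add(B, r), Rational(-45, 2)) = Add(Rational(-45, 2), B, r))
Pow(Add(49347, Function('Q')(-277, 19)), -1) = Pow(Add(49347, Add(Rational(-45, 2), -277, 19)), -1) = Pow(Add(49347, Rational(-561, 2)), -1) = Pow(Rational(98133, 2), -1) = Rational(2, 98133)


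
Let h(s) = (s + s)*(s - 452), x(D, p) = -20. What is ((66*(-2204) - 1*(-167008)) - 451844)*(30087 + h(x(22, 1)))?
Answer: -21070500100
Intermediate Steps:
h(s) = 2*s*(-452 + s) (h(s) = (2*s)*(-452 + s) = 2*s*(-452 + s))
((66*(-2204) - 1*(-167008)) - 451844)*(30087 + h(x(22, 1))) = ((66*(-2204) - 1*(-167008)) - 451844)*(30087 + 2*(-20)*(-452 - 20)) = ((-145464 + 167008) - 451844)*(30087 + 2*(-20)*(-472)) = (21544 - 451844)*(30087 + 18880) = -430300*48967 = -21070500100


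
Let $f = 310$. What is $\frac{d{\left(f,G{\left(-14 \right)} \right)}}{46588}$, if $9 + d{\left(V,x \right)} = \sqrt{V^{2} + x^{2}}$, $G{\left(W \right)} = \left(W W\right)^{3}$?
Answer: $- \frac{9}{46588} + \frac{\sqrt{14173478117849}}{23294} \approx 161.62$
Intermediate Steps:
$G{\left(W \right)} = W^{6}$ ($G{\left(W \right)} = \left(W^{2}\right)^{3} = W^{6}$)
$d{\left(V,x \right)} = -9 + \sqrt{V^{2} + x^{2}}$
$\frac{d{\left(f,G{\left(-14 \right)} \right)}}{46588} = \frac{-9 + \sqrt{310^{2} + \left(\left(-14\right)^{6}\right)^{2}}}{46588} = \left(-9 + \sqrt{96100 + 7529536^{2}}\right) \frac{1}{46588} = \left(-9 + \sqrt{96100 + 56693912375296}\right) \frac{1}{46588} = \left(-9 + \sqrt{56693912471396}\right) \frac{1}{46588} = \left(-9 + 2 \sqrt{14173478117849}\right) \frac{1}{46588} = - \frac{9}{46588} + \frac{\sqrt{14173478117849}}{23294}$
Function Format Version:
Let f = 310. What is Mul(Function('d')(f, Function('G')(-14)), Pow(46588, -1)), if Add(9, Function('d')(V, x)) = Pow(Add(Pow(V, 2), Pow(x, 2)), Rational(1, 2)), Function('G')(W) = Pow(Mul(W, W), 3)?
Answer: Add(Rational(-9, 46588), Mul(Rational(1, 23294), Pow(14173478117849, Rational(1, 2)))) ≈ 161.62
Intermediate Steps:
Function('G')(W) = Pow(W, 6) (Function('G')(W) = Pow(Pow(W, 2), 3) = Pow(W, 6))
Function('d')(V, x) = Add(-9, Pow(Add(Pow(V, 2), Pow(x, 2)), Rational(1, 2)))
Mul(Function('d')(f, Function('G')(-14)), Pow(46588, -1)) = Mul(Add(-9, Pow(Add(Pow(310, 2), Pow(Pow(-14, 6), 2)), Rational(1, 2))), Pow(46588, -1)) = Mul(Add(-9, Pow(Add(96100, Pow(7529536, 2)), Rational(1, 2))), Rational(1, 46588)) = Mul(Add(-9, Pow(Add(96100, 56693912375296), Rational(1, 2))), Rational(1, 46588)) = Mul(Add(-9, Pow(56693912471396, Rational(1, 2))), Rational(1, 46588)) = Mul(Add(-9, Mul(2, Pow(14173478117849, Rational(1, 2)))), Rational(1, 46588)) = Add(Rational(-9, 46588), Mul(Rational(1, 23294), Pow(14173478117849, Rational(1, 2))))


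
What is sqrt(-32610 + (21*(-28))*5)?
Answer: 15*I*sqrt(158) ≈ 188.55*I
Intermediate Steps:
sqrt(-32610 + (21*(-28))*5) = sqrt(-32610 - 588*5) = sqrt(-32610 - 2940) = sqrt(-35550) = 15*I*sqrt(158)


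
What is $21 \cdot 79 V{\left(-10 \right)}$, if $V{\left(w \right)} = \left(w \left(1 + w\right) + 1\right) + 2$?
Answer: $154287$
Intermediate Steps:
$V{\left(w \right)} = 3 + w \left(1 + w\right)$ ($V{\left(w \right)} = \left(1 + w \left(1 + w\right)\right) + 2 = 3 + w \left(1 + w\right)$)
$21 \cdot 79 V{\left(-10 \right)} = 21 \cdot 79 \left(3 - 10 + \left(-10\right)^{2}\right) = 1659 \left(3 - 10 + 100\right) = 1659 \cdot 93 = 154287$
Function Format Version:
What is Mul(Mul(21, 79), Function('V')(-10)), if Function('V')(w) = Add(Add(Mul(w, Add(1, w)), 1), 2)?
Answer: 154287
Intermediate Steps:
Function('V')(w) = Add(3, Mul(w, Add(1, w))) (Function('V')(w) = Add(Add(1, Mul(w, Add(1, w))), 2) = Add(3, Mul(w, Add(1, w))))
Mul(Mul(21, 79), Function('V')(-10)) = Mul(Mul(21, 79), Add(3, -10, Pow(-10, 2))) = Mul(1659, Add(3, -10, 100)) = Mul(1659, 93) = 154287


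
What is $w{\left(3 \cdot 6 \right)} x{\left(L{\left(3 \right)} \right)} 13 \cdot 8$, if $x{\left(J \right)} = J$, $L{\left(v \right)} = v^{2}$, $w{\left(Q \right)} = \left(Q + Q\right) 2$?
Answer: $67392$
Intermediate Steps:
$w{\left(Q \right)} = 4 Q$ ($w{\left(Q \right)} = 2 Q 2 = 4 Q$)
$w{\left(3 \cdot 6 \right)} x{\left(L{\left(3 \right)} \right)} 13 \cdot 8 = 4 \cdot 3 \cdot 6 \cdot 3^{2} \cdot 13 \cdot 8 = 4 \cdot 18 \cdot 9 \cdot 13 \cdot 8 = 72 \cdot 117 \cdot 8 = 72 \cdot 936 = 67392$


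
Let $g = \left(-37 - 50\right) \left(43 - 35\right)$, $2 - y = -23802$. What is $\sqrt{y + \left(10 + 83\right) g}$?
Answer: $2 i \sqrt{10231} \approx 202.3 i$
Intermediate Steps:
$y = 23804$ ($y = 2 - -23802 = 2 + 23802 = 23804$)
$g = -696$ ($g = \left(-87\right) 8 = -696$)
$\sqrt{y + \left(10 + 83\right) g} = \sqrt{23804 + \left(10 + 83\right) \left(-696\right)} = \sqrt{23804 + 93 \left(-696\right)} = \sqrt{23804 - 64728} = \sqrt{-40924} = 2 i \sqrt{10231}$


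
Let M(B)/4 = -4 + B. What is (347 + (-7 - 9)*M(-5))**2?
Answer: 851929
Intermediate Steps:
M(B) = -16 + 4*B (M(B) = 4*(-4 + B) = -16 + 4*B)
(347 + (-7 - 9)*M(-5))**2 = (347 + (-7 - 9)*(-16 + 4*(-5)))**2 = (347 - 16*(-16 - 20))**2 = (347 - 16*(-36))**2 = (347 + 576)**2 = 923**2 = 851929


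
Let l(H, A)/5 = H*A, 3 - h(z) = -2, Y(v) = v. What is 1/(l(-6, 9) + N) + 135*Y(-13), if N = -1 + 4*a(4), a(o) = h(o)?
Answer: -440506/251 ≈ -1755.0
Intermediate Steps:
h(z) = 5 (h(z) = 3 - 1*(-2) = 3 + 2 = 5)
a(o) = 5
l(H, A) = 5*A*H (l(H, A) = 5*(H*A) = 5*(A*H) = 5*A*H)
N = 19 (N = -1 + 4*5 = -1 + 20 = 19)
1/(l(-6, 9) + N) + 135*Y(-13) = 1/(5*9*(-6) + 19) + 135*(-13) = 1/(-270 + 19) - 1755 = 1/(-251) - 1755 = -1/251 - 1755 = -440506/251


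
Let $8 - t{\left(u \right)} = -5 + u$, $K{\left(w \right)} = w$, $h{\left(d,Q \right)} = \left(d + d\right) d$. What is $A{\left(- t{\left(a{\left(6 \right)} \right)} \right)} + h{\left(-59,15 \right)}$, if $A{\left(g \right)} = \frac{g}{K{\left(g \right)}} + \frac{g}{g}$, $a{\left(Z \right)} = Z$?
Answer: $6964$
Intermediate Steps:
$h{\left(d,Q \right)} = 2 d^{2}$ ($h{\left(d,Q \right)} = 2 d d = 2 d^{2}$)
$t{\left(u \right)} = 13 - u$ ($t{\left(u \right)} = 8 - \left(-5 + u\right) = 13 - u$)
$A{\left(g \right)} = 2$ ($A{\left(g \right)} = \frac{g}{g} + \frac{g}{g} = 1 + 1 = 2$)
$A{\left(- t{\left(a{\left(6 \right)} \right)} \right)} + h{\left(-59,15 \right)} = 2 + 2 \left(-59\right)^{2} = 2 + 2 \cdot 3481 = 2 + 6962 = 6964$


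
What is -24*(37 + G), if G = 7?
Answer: -1056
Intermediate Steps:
-24*(37 + G) = -24*(37 + 7) = -24*44 = -1056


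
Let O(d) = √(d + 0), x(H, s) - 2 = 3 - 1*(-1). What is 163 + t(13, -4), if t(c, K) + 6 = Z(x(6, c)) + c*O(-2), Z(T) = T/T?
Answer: 158 + 13*I*√2 ≈ 158.0 + 18.385*I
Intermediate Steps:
x(H, s) = 6 (x(H, s) = 2 + (3 - 1*(-1)) = 2 + (3 + 1) = 2 + 4 = 6)
Z(T) = 1
O(d) = √d
t(c, K) = -5 + I*c*√2 (t(c, K) = -6 + (1 + c*√(-2)) = -6 + (1 + c*(I*√2)) = -6 + (1 + I*c*√2) = -5 + I*c*√2)
163 + t(13, -4) = 163 + (-5 + I*13*√2) = 163 + (-5 + 13*I*√2) = 158 + 13*I*√2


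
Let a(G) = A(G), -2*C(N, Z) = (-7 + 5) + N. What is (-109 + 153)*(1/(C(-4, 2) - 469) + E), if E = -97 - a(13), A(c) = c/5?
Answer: -5105606/1165 ≈ -4382.5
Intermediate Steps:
C(N, Z) = 1 - N/2 (C(N, Z) = -((-7 + 5) + N)/2 = -(-2 + N)/2 = 1 - N/2)
A(c) = c/5 (A(c) = c*(⅕) = c/5)
a(G) = G/5
E = -498/5 (E = -97 - 13/5 = -498/5 ≈ -99.600)
(-109 + 153)*(1/(C(-4, 2) - 469) + E) = (-109 + 153)*(1/((1 - ½*(-4)) - 469) - 498/5) = 44*(1/((1 + 2) - 469) - 498/5) = 44*(1/(3 - 469) - 498/5) = 44*(1/(-466) - 498/5) = 44*(-1/466 - 498/5) = 44*(-232073/2330) = -5105606/1165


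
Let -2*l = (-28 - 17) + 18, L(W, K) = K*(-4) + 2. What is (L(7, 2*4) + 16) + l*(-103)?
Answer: -2809/2 ≈ -1404.5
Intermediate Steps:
L(W, K) = 2 - 4*K (L(W, K) = -4*K + 2 = 2 - 4*K)
l = 27/2 (l = -((-28 - 17) + 18)/2 = -(-45 + 18)/2 = -½*(-27) = 27/2 ≈ 13.500)
(L(7, 2*4) + 16) + l*(-103) = ((2 - 8*4) + 16) + (27/2)*(-103) = ((2 - 4*8) + 16) - 2781/2 = ((2 - 32) + 16) - 2781/2 = (-30 + 16) - 2781/2 = -14 - 2781/2 = -2809/2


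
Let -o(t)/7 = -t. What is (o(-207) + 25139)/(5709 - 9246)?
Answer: -23690/3537 ≈ -6.6978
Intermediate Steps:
o(t) = 7*t (o(t) = -(-7)*t = 7*t)
(o(-207) + 25139)/(5709 - 9246) = (7*(-207) + 25139)/(5709 - 9246) = (-1449 + 25139)/(-3537) = 23690*(-1/3537) = -23690/3537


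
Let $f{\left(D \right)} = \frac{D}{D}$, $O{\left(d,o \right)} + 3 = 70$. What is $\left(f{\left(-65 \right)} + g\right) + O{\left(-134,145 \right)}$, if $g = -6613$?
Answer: $-6545$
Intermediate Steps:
$O{\left(d,o \right)} = 67$ ($O{\left(d,o \right)} = -3 + 70 = 67$)
$f{\left(D \right)} = 1$
$\left(f{\left(-65 \right)} + g\right) + O{\left(-134,145 \right)} = \left(1 - 6613\right) + 67 = -6612 + 67 = -6545$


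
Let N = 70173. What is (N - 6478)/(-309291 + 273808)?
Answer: -63695/35483 ≈ -1.7951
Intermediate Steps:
(N - 6478)/(-309291 + 273808) = (70173 - 6478)/(-309291 + 273808) = 63695/(-35483) = 63695*(-1/35483) = -63695/35483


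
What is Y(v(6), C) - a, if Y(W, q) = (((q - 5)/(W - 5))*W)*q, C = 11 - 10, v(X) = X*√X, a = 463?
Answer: -89297/191 - 120*√6/191 ≈ -469.06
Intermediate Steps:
v(X) = X^(3/2)
C = 1
Y(W, q) = W*q*(-5 + q)/(-5 + W) (Y(W, q) = (((-5 + q)/(-5 + W))*W)*q = (W*(-5 + q)/(-5 + W))*q = W*q*(-5 + q)/(-5 + W))
Y(v(6), C) - a = 6^(3/2)*1*(-5 + 1)/(-5 + 6^(3/2)) - 1*463 = (6*√6)*1*(-4)/(-5 + 6*√6) - 463 = -24*√6/(-5 + 6*√6) - 463 = -463 - 24*√6/(-5 + 6*√6)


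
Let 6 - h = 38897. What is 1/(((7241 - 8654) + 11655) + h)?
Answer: -1/28649 ≈ -3.4905e-5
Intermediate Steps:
h = -38891 (h = 6 - 1*38897 = 6 - 38897 = -38891)
1/(((7241 - 8654) + 11655) + h) = 1/(((7241 - 8654) + 11655) - 38891) = 1/((-1413 + 11655) - 38891) = 1/(10242 - 38891) = 1/(-28649) = -1/28649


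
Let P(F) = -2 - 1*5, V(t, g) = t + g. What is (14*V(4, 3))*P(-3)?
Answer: -686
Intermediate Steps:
V(t, g) = g + t
P(F) = -7 (P(F) = -2 - 5 = -7)
(14*V(4, 3))*P(-3) = (14*(3 + 4))*(-7) = (14*7)*(-7) = 98*(-7) = -686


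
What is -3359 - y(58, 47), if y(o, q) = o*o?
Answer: -6723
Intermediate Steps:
y(o, q) = o**2
-3359 - y(58, 47) = -3359 - 1*58**2 = -3359 - 1*3364 = -3359 - 3364 = -6723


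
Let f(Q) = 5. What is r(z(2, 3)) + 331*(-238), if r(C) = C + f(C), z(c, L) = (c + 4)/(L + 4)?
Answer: -551405/7 ≈ -78772.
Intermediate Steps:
z(c, L) = (4 + c)/(4 + L)
r(C) = 5 + C (r(C) = C + 5 = 5 + C)
r(z(2, 3)) + 331*(-238) = (5 + (4 + 2)/(4 + 3)) + 331*(-238) = (5 + 6/7) - 78778 = 41/7 - 78778 = -551405/7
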